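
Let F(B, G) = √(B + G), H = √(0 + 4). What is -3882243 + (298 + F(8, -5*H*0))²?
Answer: -3793431 + 1192*√2 ≈ -3.7917e+6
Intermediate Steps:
H = 2 (H = √4 = 2)
-3882243 + (298 + F(8, -5*H*0))² = -3882243 + (298 + √(8 - 5*2*0))² = -3882243 + (298 + √(8 - 10*0))² = -3882243 + (298 + √(8 + 0))² = -3882243 + (298 + √8)² = -3882243 + (298 + 2*√2)²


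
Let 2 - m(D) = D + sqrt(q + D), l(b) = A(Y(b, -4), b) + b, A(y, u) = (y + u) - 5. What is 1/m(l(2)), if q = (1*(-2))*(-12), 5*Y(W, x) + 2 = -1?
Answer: -45/118 - 5*sqrt(35)/59 ≈ -0.88272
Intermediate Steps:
Y(W, x) = -3/5 (Y(W, x) = -2/5 + (1/5)*(-1) = -2/5 - 1/5 = -3/5)
A(y, u) = -5 + u + y (A(y, u) = (u + y) - 5 = -5 + u + y)
q = 24 (q = -2*(-12) = 24)
l(b) = -28/5 + 2*b (l(b) = (-5 + b - 3/5) + b = (-28/5 + b) + b = -28/5 + 2*b)
m(D) = 2 - D - sqrt(24 + D) (m(D) = 2 - (D + sqrt(24 + D)) = 2 + (-D - sqrt(24 + D)) = 2 - D - sqrt(24 + D))
1/m(l(2)) = 1/(2 - (-28/5 + 2*2) - sqrt(24 + (-28/5 + 2*2))) = 1/(2 - (-28/5 + 4) - sqrt(24 + (-28/5 + 4))) = 1/(2 - 1*(-8/5) - sqrt(24 - 8/5)) = 1/(2 + 8/5 - sqrt(112/5)) = 1/(2 + 8/5 - 4*sqrt(35)/5) = 1/(18/5 - 4*sqrt(35)/5)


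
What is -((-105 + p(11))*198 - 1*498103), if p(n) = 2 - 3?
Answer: 519091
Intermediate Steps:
p(n) = -1
-((-105 + p(11))*198 - 1*498103) = -((-105 - 1)*198 - 1*498103) = -(-106*198 - 498103) = -(-20988 - 498103) = -1*(-519091) = 519091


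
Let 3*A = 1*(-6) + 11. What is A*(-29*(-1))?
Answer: 145/3 ≈ 48.333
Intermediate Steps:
A = 5/3 (A = (1*(-6) + 11)/3 = (-6 + 11)/3 = (1/3)*5 = 5/3 ≈ 1.6667)
A*(-29*(-1)) = 5*(-29*(-1))/3 = (5/3)*29 = 145/3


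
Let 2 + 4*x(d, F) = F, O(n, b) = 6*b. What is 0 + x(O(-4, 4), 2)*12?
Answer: 0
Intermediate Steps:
x(d, F) = -½ + F/4
0 + x(O(-4, 4), 2)*12 = 0 + (-½ + (¼)*2)*12 = 0 + (-½ + ½)*12 = 0 + 0*12 = 0 + 0 = 0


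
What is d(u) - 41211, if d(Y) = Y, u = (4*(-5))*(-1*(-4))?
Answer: -41291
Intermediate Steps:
u = -80 (u = -20*4 = -80)
d(u) - 41211 = -80 - 41211 = -41291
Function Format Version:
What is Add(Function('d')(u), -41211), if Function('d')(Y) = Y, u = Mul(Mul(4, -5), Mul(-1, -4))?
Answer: -41291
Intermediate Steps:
u = -80 (u = Mul(-20, 4) = -80)
Add(Function('d')(u), -41211) = Add(-80, -41211) = -41291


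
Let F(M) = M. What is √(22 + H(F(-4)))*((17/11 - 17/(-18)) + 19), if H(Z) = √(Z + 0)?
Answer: 4255*√(22 + 2*I)/198 ≈ 100.9 + 4.5769*I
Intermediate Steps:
H(Z) = √Z
√(22 + H(F(-4)))*((17/11 - 17/(-18)) + 19) = √(22 + √(-4))*((17/11 - 17/(-18)) + 19) = √(22 + 2*I)*((17*(1/11) - 17*(-1/18)) + 19) = √(22 + 2*I)*((17/11 + 17/18) + 19) = √(22 + 2*I)*(493/198 + 19) = √(22 + 2*I)*(4255/198) = 4255*√(22 + 2*I)/198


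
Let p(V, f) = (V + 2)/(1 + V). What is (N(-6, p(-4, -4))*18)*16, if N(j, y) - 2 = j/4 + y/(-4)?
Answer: 96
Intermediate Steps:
p(V, f) = (2 + V)/(1 + V)
N(j, y) = 2 - y/4 + j/4 (N(j, y) = 2 + (j/4 + y/(-4)) = 2 + (j*(¼) + y*(-¼)) = 2 + (j/4 - y/4) = 2 + (-y/4 + j/4) = 2 - y/4 + j/4)
(N(-6, p(-4, -4))*18)*16 = ((2 - (2 - 4)/(4*(1 - 4)) + (¼)*(-6))*18)*16 = ((2 - (-2)/(4*(-3)) - 3/2)*18)*16 = ((2 - (-1)*(-2)/12 - 3/2)*18)*16 = ((2 - ¼*⅔ - 3/2)*18)*16 = ((2 - ⅙ - 3/2)*18)*16 = ((⅓)*18)*16 = 6*16 = 96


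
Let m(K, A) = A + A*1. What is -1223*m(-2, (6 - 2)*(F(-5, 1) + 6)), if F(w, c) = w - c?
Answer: 0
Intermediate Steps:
m(K, A) = 2*A (m(K, A) = A + A = 2*A)
-1223*m(-2, (6 - 2)*(F(-5, 1) + 6)) = -2446*(6 - 2)*((-5 - 1*1) + 6) = -2446*4*((-5 - 1) + 6) = -2446*4*(-6 + 6) = -2446*4*0 = -2446*0 = -1223*0 = 0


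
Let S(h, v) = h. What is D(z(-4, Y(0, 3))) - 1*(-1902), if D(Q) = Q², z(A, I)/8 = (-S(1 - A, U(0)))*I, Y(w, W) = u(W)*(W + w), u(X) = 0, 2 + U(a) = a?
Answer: 1902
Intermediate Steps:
U(a) = -2 + a
Y(w, W) = 0 (Y(w, W) = 0*(W + w) = 0)
z(A, I) = 8*I*(-1 + A) (z(A, I) = 8*((-(1 - A))*I) = 8*((-1 + A)*I) = 8*(I*(-1 + A)) = 8*I*(-1 + A))
D(z(-4, Y(0, 3))) - 1*(-1902) = (8*0*(-1 - 4))² - 1*(-1902) = (8*0*(-5))² + 1902 = 0² + 1902 = 0 + 1902 = 1902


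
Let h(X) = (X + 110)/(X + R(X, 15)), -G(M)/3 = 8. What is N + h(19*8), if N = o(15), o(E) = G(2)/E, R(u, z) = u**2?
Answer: -92369/58140 ≈ -1.5887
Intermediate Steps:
G(M) = -24 (G(M) = -3*8 = -24)
o(E) = -24/E
h(X) = (110 + X)/(X + X**2) (h(X) = (X + 110)/(X + X**2) = (110 + X)/(X + X**2))
N = -8/5 (N = -24/15 = -24*1/15 = -8/5 ≈ -1.6000)
N + h(19*8) = -8/5 + (110 + 19*8)/(((19*8))*(1 + 19*8)) = -8/5 + (110 + 152)/(152*(1 + 152)) = -8/5 + (1/152)*262/153 = -8/5 + (1/152)*(1/153)*262 = -8/5 + 131/11628 = -92369/58140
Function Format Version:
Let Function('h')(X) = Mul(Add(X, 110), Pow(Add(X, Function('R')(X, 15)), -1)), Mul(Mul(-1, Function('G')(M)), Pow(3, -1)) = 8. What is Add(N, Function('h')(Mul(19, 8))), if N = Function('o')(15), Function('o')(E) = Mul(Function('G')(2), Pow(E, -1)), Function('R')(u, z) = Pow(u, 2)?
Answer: Rational(-92369, 58140) ≈ -1.5887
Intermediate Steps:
Function('G')(M) = -24 (Function('G')(M) = Mul(-3, 8) = -24)
Function('o')(E) = Mul(-24, Pow(E, -1))
Function('h')(X) = Mul(Pow(Add(X, Pow(X, 2)), -1), Add(110, X)) (Function('h')(X) = Mul(Add(X, 110), Pow(Add(X, Pow(X, 2)), -1)) = Mul(Add(110, X), Pow(Add(X, Pow(X, 2)), -1)) = Mul(Pow(Add(X, Pow(X, 2)), -1), Add(110, X)))
N = Rational(-8, 5) (N = Mul(-24, Pow(15, -1)) = Mul(-24, Rational(1, 15)) = Rational(-8, 5) ≈ -1.6000)
Add(N, Function('h')(Mul(19, 8))) = Add(Rational(-8, 5), Mul(Pow(Mul(19, 8), -1), Pow(Add(1, Mul(19, 8)), -1), Add(110, Mul(19, 8)))) = Add(Rational(-8, 5), Mul(Pow(152, -1), Pow(Add(1, 152), -1), Add(110, 152))) = Add(Rational(-8, 5), Mul(Rational(1, 152), Pow(153, -1), 262)) = Add(Rational(-8, 5), Mul(Rational(1, 152), Rational(1, 153), 262)) = Add(Rational(-8, 5), Rational(131, 11628)) = Rational(-92369, 58140)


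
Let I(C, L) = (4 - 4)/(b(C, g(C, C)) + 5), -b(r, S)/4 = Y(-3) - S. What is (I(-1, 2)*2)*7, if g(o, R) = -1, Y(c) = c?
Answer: 0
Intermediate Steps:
b(r, S) = 12 + 4*S (b(r, S) = -4*(-3 - S) = 12 + 4*S)
I(C, L) = 0 (I(C, L) = (4 - 4)/((12 + 4*(-1)) + 5) = 0/((12 - 4) + 5) = 0/(8 + 5) = 0/13 = 0*(1/13) = 0)
(I(-1, 2)*2)*7 = (0*2)*7 = 0*7 = 0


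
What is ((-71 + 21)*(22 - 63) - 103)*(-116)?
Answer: -225852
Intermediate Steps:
((-71 + 21)*(22 - 63) - 103)*(-116) = (-50*(-41) - 103)*(-116) = (2050 - 103)*(-116) = 1947*(-116) = -225852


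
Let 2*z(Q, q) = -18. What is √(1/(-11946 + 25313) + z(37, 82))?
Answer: I*√1608076834/13367 ≈ 3.0*I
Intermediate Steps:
z(Q, q) = -9 (z(Q, q) = (½)*(-18) = -9)
√(1/(-11946 + 25313) + z(37, 82)) = √(1/(-11946 + 25313) - 9) = √(1/13367 - 9) = √(-120302/13367) = I*√1608076834/13367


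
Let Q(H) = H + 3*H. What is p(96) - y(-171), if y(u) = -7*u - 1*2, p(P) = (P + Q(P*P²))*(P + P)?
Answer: 679494485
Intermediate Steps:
Q(H) = 4*H
p(P) = 2*P*(P + 4*P³) (p(P) = (P + 4*(P*P²))*(P + P) = (P + 4*P³)*(2*P) = 2*P*(P + 4*P³))
y(u) = -2 - 7*u (y(u) = -7*u - 2 = -2 - 7*u)
p(96) - y(-171) = 96²*(2 + 8*96²) - (-2 - 7*(-171)) = 9216*(2 + 8*9216) - (-2 + 1197) = 9216*(2 + 73728) - 1*1195 = 9216*73730 - 1195 = 679495680 - 1195 = 679494485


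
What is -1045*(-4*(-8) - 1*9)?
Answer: -24035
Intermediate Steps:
-1045*(-4*(-8) - 1*9) = -1045*(32 - 9) = -1045*23 = -24035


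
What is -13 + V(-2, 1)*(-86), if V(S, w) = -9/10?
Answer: 322/5 ≈ 64.400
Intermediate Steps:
V(S, w) = -9/10 (V(S, w) = -9*1/10 = -9/10)
-13 + V(-2, 1)*(-86) = -13 - 9/10*(-86) = -13 + 387/5 = 322/5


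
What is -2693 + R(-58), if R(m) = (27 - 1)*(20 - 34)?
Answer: -3057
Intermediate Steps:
R(m) = -364 (R(m) = 26*(-14) = -364)
-2693 + R(-58) = -2693 - 364 = -3057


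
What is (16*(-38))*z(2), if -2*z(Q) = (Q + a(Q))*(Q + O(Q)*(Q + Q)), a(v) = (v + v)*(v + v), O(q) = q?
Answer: 54720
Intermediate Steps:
a(v) = 4*v² (a(v) = (2*v)*(2*v) = 4*v²)
z(Q) = -(Q + 2*Q²)*(Q + 4*Q²)/2 (z(Q) = -(Q + 4*Q²)*(Q + Q*(Q + Q))/2 = -(Q + 4*Q²)*(Q + Q*(2*Q))/2 = -(Q + 4*Q²)*(Q + 2*Q²)/2 = -(Q + 2*Q²)*(Q + 4*Q²)/2)
(16*(-38))*z(2) = (16*(-38))*(-½*2²*(1 + 6*2 + 8*2²)) = -(-304)*4*(1 + 12 + 8*4) = -(-304)*4*(1 + 12 + 32) = -(-304)*4*45 = -608*(-90) = 54720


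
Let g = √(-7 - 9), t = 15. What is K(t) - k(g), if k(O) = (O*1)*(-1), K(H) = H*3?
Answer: 45 + 4*I ≈ 45.0 + 4.0*I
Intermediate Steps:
g = 4*I (g = √(-16) = 4*I ≈ 4.0*I)
K(H) = 3*H
k(O) = -O (k(O) = O*(-1) = -O)
K(t) - k(g) = 3*15 - (-1)*4*I = 45 - (-4)*I = 45 + 4*I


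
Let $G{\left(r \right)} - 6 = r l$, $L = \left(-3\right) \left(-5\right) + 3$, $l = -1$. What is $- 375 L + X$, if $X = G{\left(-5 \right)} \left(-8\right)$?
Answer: $-6838$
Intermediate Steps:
$L = 18$ ($L = 15 + 3 = 18$)
$G{\left(r \right)} = 6 - r$ ($G{\left(r \right)} = 6 + r \left(-1\right) = 6 - r$)
$X = -88$ ($X = \left(6 - -5\right) \left(-8\right) = \left(6 + 5\right) \left(-8\right) = 11 \left(-8\right) = -88$)
$- 375 L + X = \left(-375\right) 18 - 88 = -6750 - 88 = -6838$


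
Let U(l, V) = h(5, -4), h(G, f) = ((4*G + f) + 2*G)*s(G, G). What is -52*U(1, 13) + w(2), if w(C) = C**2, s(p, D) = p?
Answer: -6756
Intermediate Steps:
h(G, f) = G*(f + 6*G) (h(G, f) = ((4*G + f) + 2*G)*G = ((f + 4*G) + 2*G)*G = (f + 6*G)*G = G*(f + 6*G))
U(l, V) = 130 (U(l, V) = 5*(-4 + 6*5) = 5*(-4 + 30) = 5*26 = 130)
-52*U(1, 13) + w(2) = -52*130 + 2**2 = -6760 + 4 = -6756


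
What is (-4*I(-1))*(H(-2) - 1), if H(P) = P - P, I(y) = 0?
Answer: 0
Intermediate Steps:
H(P) = 0
(-4*I(-1))*(H(-2) - 1) = (-4*0)*(0 - 1) = 0*(-1) = 0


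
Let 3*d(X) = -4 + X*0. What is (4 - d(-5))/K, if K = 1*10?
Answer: 8/15 ≈ 0.53333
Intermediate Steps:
d(X) = -4/3 (d(X) = (-4 + X*0)/3 = (-4 + 0)/3 = (1/3)*(-4) = -4/3)
K = 10
(4 - d(-5))/K = (4 - 1*(-4/3))/10 = (4 + 4/3)/10 = (1/10)*(16/3) = 8/15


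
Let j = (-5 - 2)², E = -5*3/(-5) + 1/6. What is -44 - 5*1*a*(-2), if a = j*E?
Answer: 4523/3 ≈ 1507.7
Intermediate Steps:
E = 19/6 (E = -15*(-⅕) + 1*(⅙) = 3 + ⅙ = 19/6 ≈ 3.1667)
j = 49 (j = (-7)² = 49)
a = 931/6 (a = 49*(19/6) = 931/6 ≈ 155.17)
-44 - 5*1*a*(-2) = -44 - 5*1*(931/6)*(-2) = -44 - 4655*(-2)/6 = -44 - 5*(-931/3) = -44 + 4655/3 = 4523/3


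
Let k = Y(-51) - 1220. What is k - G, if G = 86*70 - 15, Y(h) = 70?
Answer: -7155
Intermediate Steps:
G = 6005 (G = 6020 - 15 = 6005)
k = -1150 (k = 70 - 1220 = -1150)
k - G = -1150 - 1*6005 = -1150 - 6005 = -7155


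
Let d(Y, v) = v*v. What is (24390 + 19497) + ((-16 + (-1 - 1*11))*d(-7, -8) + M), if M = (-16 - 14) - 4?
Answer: 42061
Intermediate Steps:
d(Y, v) = v**2
M = -34 (M = -30 - 4 = -34)
(24390 + 19497) + ((-16 + (-1 - 1*11))*d(-7, -8) + M) = (24390 + 19497) + ((-16 + (-1 - 1*11))*(-8)**2 - 34) = 43887 + ((-16 + (-1 - 11))*64 - 34) = 43887 + ((-16 - 12)*64 - 34) = 43887 + (-28*64 - 34) = 43887 + (-1792 - 34) = 43887 - 1826 = 42061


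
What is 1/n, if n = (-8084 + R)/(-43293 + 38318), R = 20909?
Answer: -199/513 ≈ -0.38791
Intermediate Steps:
n = -513/199 (n = (-8084 + 20909)/(-43293 + 38318) = 12825/(-4975) = 12825*(-1/4975) = -513/199 ≈ -2.5779)
1/n = 1/(-513/199) = -199/513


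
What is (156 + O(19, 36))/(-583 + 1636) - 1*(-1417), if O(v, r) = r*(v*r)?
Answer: 505627/351 ≈ 1440.5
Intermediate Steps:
O(v, r) = v*r**2 (O(v, r) = r*(r*v) = v*r**2)
(156 + O(19, 36))/(-583 + 1636) - 1*(-1417) = (156 + 19*36**2)/(-583 + 1636) - 1*(-1417) = (156 + 19*1296)/1053 + 1417 = (156 + 24624)*(1/1053) + 1417 = 24780*(1/1053) + 1417 = 8260/351 + 1417 = 505627/351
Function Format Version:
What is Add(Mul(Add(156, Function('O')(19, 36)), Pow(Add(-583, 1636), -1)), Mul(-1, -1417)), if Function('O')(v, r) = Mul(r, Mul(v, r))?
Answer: Rational(505627, 351) ≈ 1440.5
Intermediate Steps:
Function('O')(v, r) = Mul(v, Pow(r, 2)) (Function('O')(v, r) = Mul(r, Mul(r, v)) = Mul(v, Pow(r, 2)))
Add(Mul(Add(156, Function('O')(19, 36)), Pow(Add(-583, 1636), -1)), Mul(-1, -1417)) = Add(Mul(Add(156, Mul(19, Pow(36, 2))), Pow(Add(-583, 1636), -1)), Mul(-1, -1417)) = Add(Mul(Add(156, Mul(19, 1296)), Pow(1053, -1)), 1417) = Add(Mul(Add(156, 24624), Rational(1, 1053)), 1417) = Add(Mul(24780, Rational(1, 1053)), 1417) = Add(Rational(8260, 351), 1417) = Rational(505627, 351)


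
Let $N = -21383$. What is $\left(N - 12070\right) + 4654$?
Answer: $-28799$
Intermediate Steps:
$\left(N - 12070\right) + 4654 = \left(-21383 - 12070\right) + 4654 = -33453 + 4654 = -28799$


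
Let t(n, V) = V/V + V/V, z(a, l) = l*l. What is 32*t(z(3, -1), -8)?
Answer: 64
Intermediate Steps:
z(a, l) = l²
t(n, V) = 2 (t(n, V) = 1 + 1 = 2)
32*t(z(3, -1), -8) = 32*2 = 64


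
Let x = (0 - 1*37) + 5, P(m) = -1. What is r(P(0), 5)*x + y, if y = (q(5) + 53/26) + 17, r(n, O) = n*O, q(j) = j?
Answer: 4785/26 ≈ 184.04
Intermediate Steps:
x = -32 (x = (0 - 37) + 5 = -37 + 5 = -32)
r(n, O) = O*n
y = 625/26 (y = (5 + 53/26) + 17 = 183/26 + 17 = 625/26 ≈ 24.038)
r(P(0), 5)*x + y = (5*(-1))*(-32) + 625/26 = -5*(-32) + 625/26 = 160 + 625/26 = 4785/26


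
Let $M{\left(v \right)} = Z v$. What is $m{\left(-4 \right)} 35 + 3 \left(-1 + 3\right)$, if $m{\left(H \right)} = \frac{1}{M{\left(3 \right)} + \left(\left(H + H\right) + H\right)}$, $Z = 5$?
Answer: $\frac{53}{3} \approx 17.667$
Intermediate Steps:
$M{\left(v \right)} = 5 v$
$m{\left(H \right)} = \frac{1}{15 + 3 H}$ ($m{\left(H \right)} = \frac{1}{5 \cdot 3 + \left(\left(H + H\right) + H\right)} = \frac{1}{15 + \left(2 H + H\right)} = \frac{1}{15 + 3 H}$)
$m{\left(-4 \right)} 35 + 3 \left(-1 + 3\right) = \frac{1}{3 \left(5 - 4\right)} 35 + 3 \left(-1 + 3\right) = \frac{1}{3 \cdot 1} \cdot 35 + 3 \cdot 2 = \frac{1}{3} \cdot 1 \cdot 35 + 6 = \frac{1}{3} \cdot 35 + 6 = \frac{35}{3} + 6 = \frac{53}{3}$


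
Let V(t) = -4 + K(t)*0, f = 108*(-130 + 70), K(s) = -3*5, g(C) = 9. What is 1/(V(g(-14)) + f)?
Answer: -1/6484 ≈ -0.00015423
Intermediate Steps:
K(s) = -15
f = -6480 (f = 108*(-60) = -6480)
V(t) = -4 (V(t) = -4 - 15*0 = -4 + 0 = -4)
1/(V(g(-14)) + f) = 1/(-4 - 6480) = 1/(-6484) = -1/6484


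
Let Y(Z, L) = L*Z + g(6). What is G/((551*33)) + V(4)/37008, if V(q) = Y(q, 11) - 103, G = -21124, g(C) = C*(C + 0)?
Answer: -260725067/224305488 ≈ -1.1624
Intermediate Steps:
g(C) = C² (g(C) = C*C = C²)
Y(Z, L) = 36 + L*Z (Y(Z, L) = L*Z + 6² = L*Z + 36 = 36 + L*Z)
V(q) = -67 + 11*q (V(q) = (36 + 11*q) - 103 = -67 + 11*q)
G/((551*33)) + V(4)/37008 = -21124/(551*33) + (-67 + 11*4)/37008 = -21124/18183 + (-67 + 44)*(1/37008) = -21124*1/18183 - 23*1/37008 = -21124/18183 - 23/37008 = -260725067/224305488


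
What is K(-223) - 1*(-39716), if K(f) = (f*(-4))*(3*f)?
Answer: -557032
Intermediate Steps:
K(f) = -12*f² (K(f) = (-4*f)*(3*f) = -12*f²)
K(-223) - 1*(-39716) = -12*(-223)² - 1*(-39716) = -12*49729 + 39716 = -596748 + 39716 = -557032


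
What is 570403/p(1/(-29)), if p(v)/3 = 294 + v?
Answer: 16541687/25575 ≈ 646.79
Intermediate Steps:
p(v) = 882 + 3*v (p(v) = 3*(294 + v) = 882 + 3*v)
570403/p(1/(-29)) = 570403/(882 + 3/(-29)) = 570403/(882 + 3*(-1/29)) = 570403/(882 - 3/29) = 570403/(25575/29) = 570403*(29/25575) = 16541687/25575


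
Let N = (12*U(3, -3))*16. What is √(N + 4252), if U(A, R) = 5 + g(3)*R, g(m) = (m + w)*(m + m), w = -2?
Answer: 2*√439 ≈ 41.905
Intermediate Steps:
g(m) = 2*m*(-2 + m) (g(m) = (m - 2)*(m + m) = (-2 + m)*(2*m) = 2*m*(-2 + m))
U(A, R) = 5 + 6*R (U(A, R) = 5 + (2*3*(-2 + 3))*R = 5 + (2*3*1)*R = 5 + 6*R)
N = -2496 (N = (12*(5 + 6*(-3)))*16 = (12*(5 - 18))*16 = (12*(-13))*16 = -156*16 = -2496)
√(N + 4252) = √(-2496 + 4252) = √1756 = 2*√439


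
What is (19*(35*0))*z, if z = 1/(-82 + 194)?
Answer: 0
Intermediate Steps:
z = 1/112 ≈ 0.0089286
(19*(35*0))*z = (19*(35*0))*(1/112) = (19*0)*(1/112) = 0*(1/112) = 0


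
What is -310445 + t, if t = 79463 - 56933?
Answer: -287915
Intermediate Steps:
t = 22530
-310445 + t = -310445 + 22530 = -287915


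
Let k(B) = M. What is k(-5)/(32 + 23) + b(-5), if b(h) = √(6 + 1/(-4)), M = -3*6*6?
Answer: -108/55 + √23/2 ≈ 0.43428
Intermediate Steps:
M = -108 (M = -18*6 = -108)
k(B) = -108
b(h) = √23/2 (b(h) = √(6 - ¼) = √(23/4) = √23/2)
k(-5)/(32 + 23) + b(-5) = -108/(32 + 23) + √23/2 = -108/55 + √23/2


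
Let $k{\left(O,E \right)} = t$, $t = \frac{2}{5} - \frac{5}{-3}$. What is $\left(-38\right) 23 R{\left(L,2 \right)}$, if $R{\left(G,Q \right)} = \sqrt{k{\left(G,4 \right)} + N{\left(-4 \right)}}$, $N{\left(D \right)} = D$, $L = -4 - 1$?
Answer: $- \frac{874 i \sqrt{435}}{15} \approx - 1215.2 i$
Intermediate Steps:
$t = \frac{31}{15}$ ($t = 2 \cdot \frac{1}{5} - - \frac{5}{3} = \frac{2}{5} + \frac{5}{3} = \frac{31}{15} \approx 2.0667$)
$L = -5$ ($L = -4 - 1 = -5$)
$k{\left(O,E \right)} = \frac{31}{15}$
$R{\left(G,Q \right)} = \frac{i \sqrt{435}}{15}$ ($R{\left(G,Q \right)} = \sqrt{\frac{31}{15} - 4} = \sqrt{- \frac{29}{15}} = \frac{i \sqrt{435}}{15}$)
$\left(-38\right) 23 R{\left(L,2 \right)} = \left(-38\right) 23 \frac{i \sqrt{435}}{15} = - 874 \frac{i \sqrt{435}}{15} = - \frac{874 i \sqrt{435}}{15}$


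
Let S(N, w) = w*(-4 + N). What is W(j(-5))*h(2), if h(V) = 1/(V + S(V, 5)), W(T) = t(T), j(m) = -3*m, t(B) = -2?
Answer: 1/4 ≈ 0.25000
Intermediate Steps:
W(T) = -2
h(V) = 1/(-20 + 6*V) (h(V) = 1/(V + 5*(-4 + V)) = 1/(V + (-20 + 5*V)) = 1/(-20 + 6*V))
W(j(-5))*h(2) = -1/(-10 + 3*2) = -1/(-10 + 6) = -1/(-4) = -(-1)/4 = -2*(-1/8) = 1/4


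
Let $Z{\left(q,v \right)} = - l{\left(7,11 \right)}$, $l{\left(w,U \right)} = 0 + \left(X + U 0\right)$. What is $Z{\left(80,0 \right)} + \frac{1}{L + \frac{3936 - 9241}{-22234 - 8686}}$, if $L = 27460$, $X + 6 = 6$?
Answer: $\frac{6184}{169813701} \approx 3.6416 \cdot 10^{-5}$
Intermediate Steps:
$X = 0$ ($X = -6 + 6 = 0$)
$l{\left(w,U \right)} = 0$ ($l{\left(w,U \right)} = 0 + \left(0 + U 0\right) = 0 + \left(0 + 0\right) = 0 + 0 = 0$)
$Z{\left(q,v \right)} = 0$ ($Z{\left(q,v \right)} = \left(-1\right) 0 = 0$)
$Z{\left(80,0 \right)} + \frac{1}{L + \frac{3936 - 9241}{-22234 - 8686}} = 0 + \frac{1}{27460 + \frac{3936 - 9241}{-22234 - 8686}} = 0 + \frac{1}{27460 - \frac{5305}{-30920}} = 0 + \frac{1}{27460 - - \frac{1061}{6184}} = 0 + \frac{1}{27460 + \frac{1061}{6184}} = 0 + \frac{1}{\frac{169813701}{6184}} = 0 + \frac{6184}{169813701} = \frac{6184}{169813701}$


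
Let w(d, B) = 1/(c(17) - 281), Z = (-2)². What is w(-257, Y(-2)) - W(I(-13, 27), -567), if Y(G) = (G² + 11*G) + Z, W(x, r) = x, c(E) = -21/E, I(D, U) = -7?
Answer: 33569/4798 ≈ 6.9965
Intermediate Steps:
Z = 4
Y(G) = 4 + G² + 11*G (Y(G) = (G² + 11*G) + 4 = 4 + G² + 11*G)
w(d, B) = -17/4798 (w(d, B) = 1/(-21/17 - 281) = 1/(-4798/17) = -17/4798)
w(-257, Y(-2)) - W(I(-13, 27), -567) = -17/4798 - 1*(-7) = -17/4798 + 7 = 33569/4798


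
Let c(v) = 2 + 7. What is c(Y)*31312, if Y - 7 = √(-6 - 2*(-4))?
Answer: 281808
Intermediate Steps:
Y = 7 + √2 (Y = 7 + √(-6 - 2*(-4)) = 7 + √(-6 + 8) = 7 + √2 ≈ 8.4142)
c(v) = 9
c(Y)*31312 = 9*31312 = 281808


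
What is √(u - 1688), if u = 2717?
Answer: 7*√21 ≈ 32.078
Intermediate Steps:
√(u - 1688) = √(2717 - 1688) = √1029 = 7*√21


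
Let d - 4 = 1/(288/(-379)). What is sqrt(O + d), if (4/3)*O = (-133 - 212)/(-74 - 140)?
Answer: sqrt(25673794)/2568 ≈ 1.9731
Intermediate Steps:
O = 1035/856 (O = 3*((-133 - 212)/(-74 - 140))/4 = 3*(-345/(-214))/4 = 3*(-345*(-1/214))/4 = (3/4)*(345/214) = 1035/856 ≈ 1.2091)
d = 773/288 (d = 4 + 1/(288/(-379)) = 4 + 1/(288*(-1/379)) = 4 + 1/(-288/379) = 4 - 379/288 = 773/288 ≈ 2.6840)
sqrt(O + d) = sqrt(1035/856 + 773/288) = sqrt(119971/30816) = sqrt(25673794)/2568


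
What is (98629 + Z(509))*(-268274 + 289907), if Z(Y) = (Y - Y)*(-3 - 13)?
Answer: 2133641157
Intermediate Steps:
Z(Y) = 0 (Z(Y) = 0*(-16) = 0)
(98629 + Z(509))*(-268274 + 289907) = (98629 + 0)*(-268274 + 289907) = 98629*21633 = 2133641157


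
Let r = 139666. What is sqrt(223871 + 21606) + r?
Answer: 139666 + sqrt(245477) ≈ 1.4016e+5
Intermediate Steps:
sqrt(223871 + 21606) + r = sqrt(223871 + 21606) + 139666 = sqrt(245477) + 139666 = 139666 + sqrt(245477)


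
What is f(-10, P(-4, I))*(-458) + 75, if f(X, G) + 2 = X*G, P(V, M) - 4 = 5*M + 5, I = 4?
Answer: 133811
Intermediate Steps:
P(V, M) = 9 + 5*M (P(V, M) = 4 + (5*M + 5) = 4 + (5 + 5*M) = 9 + 5*M)
f(X, G) = -2 + G*X (f(X, G) = -2 + X*G = -2 + G*X)
f(-10, P(-4, I))*(-458) + 75 = (-2 + (9 + 5*4)*(-10))*(-458) + 75 = (-2 + (9 + 20)*(-10))*(-458) + 75 = (-2 + 29*(-10))*(-458) + 75 = (-2 - 290)*(-458) + 75 = -292*(-458) + 75 = 133736 + 75 = 133811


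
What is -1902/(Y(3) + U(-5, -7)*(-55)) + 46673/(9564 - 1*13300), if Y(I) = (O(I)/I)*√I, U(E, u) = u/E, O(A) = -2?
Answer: 811470473/66437288 - 3804*√3/17783 ≈ 11.844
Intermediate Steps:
Y(I) = -2/√I (Y(I) = (-2/I)*√I = -2/√I)
-1902/(Y(3) + U(-5, -7)*(-55)) + 46673/(9564 - 1*13300) = -1902/(-2*√3/3 - 7/(-5)*(-55)) + 46673/(9564 - 1*13300) = -1902/(-2*√3/3 - 7*(-⅕)*(-55)) + 46673/(9564 - 13300) = -1902/(-2*√3/3 + (7/5)*(-55)) + 46673/(-3736) = -1902/(-2*√3/3 - 77) + 46673*(-1/3736) = -1902/(-77 - 2*√3/3) - 46673/3736 = -46673/3736 - 1902/(-77 - 2*√3/3)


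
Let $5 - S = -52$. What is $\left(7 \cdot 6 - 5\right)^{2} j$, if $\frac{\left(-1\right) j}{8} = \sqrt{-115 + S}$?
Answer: $- 10952 i \sqrt{58} \approx - 83408.0 i$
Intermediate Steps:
$S = 57$ ($S = 5 - -52 = 5 + 52 = 57$)
$j = - 8 i \sqrt{58}$ ($j = - 8 \sqrt{-115 + 57} = - 8 \sqrt{-58} = - 8 i \sqrt{58} \approx - 60.926 i$)
$\left(7 \cdot 6 - 5\right)^{2} j = \left(7 \cdot 6 - 5\right)^{2} \left(- 8 i \sqrt{58}\right) = \left(42 - 5\right)^{2} \left(- 8 i \sqrt{58}\right) = 37^{2} \left(- 8 i \sqrt{58}\right) = 1369 \left(- 8 i \sqrt{58}\right) = - 10952 i \sqrt{58}$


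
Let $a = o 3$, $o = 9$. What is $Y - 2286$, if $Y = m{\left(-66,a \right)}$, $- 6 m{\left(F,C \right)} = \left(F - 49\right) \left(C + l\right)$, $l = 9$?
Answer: $-1596$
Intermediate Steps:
$a = 27$ ($a = 9 \cdot 3 = 27$)
$m{\left(F,C \right)} = - \frac{\left(-49 + F\right) \left(9 + C\right)}{6}$ ($m{\left(F,C \right)} = - \frac{\left(F - 49\right) \left(C + 9\right)}{6} = - \frac{\left(-49 + F\right) \left(9 + C\right)}{6}$)
$Y = 690$ ($Y = \frac{147}{2} - -99 + \frac{49}{6} \cdot 27 - \frac{9}{2} \left(-66\right) = \frac{147}{2} + 99 + \frac{441}{2} + 297 = 690$)
$Y - 2286 = 690 - 2286 = -1596$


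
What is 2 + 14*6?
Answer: 86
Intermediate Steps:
2 + 14*6 = 2 + 84 = 86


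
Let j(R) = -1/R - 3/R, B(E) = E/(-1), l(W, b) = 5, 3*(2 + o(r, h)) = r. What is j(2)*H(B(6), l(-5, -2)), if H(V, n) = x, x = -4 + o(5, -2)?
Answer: 26/3 ≈ 8.6667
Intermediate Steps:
o(r, h) = -2 + r/3
x = -13/3 (x = -4 + (-2 + (1/3)*5) = -4 + (-2 + 5/3) = -4 - 1/3 = -13/3 ≈ -4.3333)
B(E) = -E (B(E) = E*(-1) = -E)
j(R) = -4/R
H(V, n) = -13/3
j(2)*H(B(6), l(-5, -2)) = -4/2*(-13/3) = -4*1/2*(-13/3) = -2*(-13/3) = 26/3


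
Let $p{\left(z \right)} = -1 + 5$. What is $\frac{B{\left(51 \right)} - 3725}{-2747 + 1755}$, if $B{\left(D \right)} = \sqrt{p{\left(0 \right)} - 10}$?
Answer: $\frac{3725}{992} - \frac{i \sqrt{6}}{992} \approx 3.755 - 0.0024692 i$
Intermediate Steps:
$p{\left(z \right)} = 4$
$B{\left(D \right)} = i \sqrt{6}$ ($B{\left(D \right)} = \sqrt{4 - 10} = \sqrt{-6} = i \sqrt{6}$)
$\frac{B{\left(51 \right)} - 3725}{-2747 + 1755} = \frac{i \sqrt{6} - 3725}{-2747 + 1755} = \frac{-3725 + i \sqrt{6}}{-992} = \left(-3725 + i \sqrt{6}\right) \left(- \frac{1}{992}\right) = \frac{3725}{992} - \frac{i \sqrt{6}}{992}$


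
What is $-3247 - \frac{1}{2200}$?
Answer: $- \frac{7143401}{2200} \approx -3247.0$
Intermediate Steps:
$-3247 - \frac{1}{2200} = - \frac{7143401}{2200}$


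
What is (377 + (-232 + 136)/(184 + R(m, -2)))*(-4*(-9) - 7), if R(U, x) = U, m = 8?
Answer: 21837/2 ≈ 10919.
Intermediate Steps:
(377 + (-232 + 136)/(184 + R(m, -2)))*(-4*(-9) - 7) = (377 + (-232 + 136)/(184 + 8))*(-4*(-9) - 7) = (377 - 96/192)*(36 - 7) = (377 - 96*1/192)*29 = (377 - ½)*29 = (753/2)*29 = 21837/2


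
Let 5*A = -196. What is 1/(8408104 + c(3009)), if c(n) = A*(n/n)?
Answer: 5/42040324 ≈ 1.1893e-7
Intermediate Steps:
A = -196/5 (A = (⅕)*(-196) = -196/5 ≈ -39.200)
c(n) = -196/5 (c(n) = -196*n/(5*n) = -196/5*1 = -196/5)
1/(8408104 + c(3009)) = 1/(8408104 - 196/5) = 1/(42040324/5) = 5/42040324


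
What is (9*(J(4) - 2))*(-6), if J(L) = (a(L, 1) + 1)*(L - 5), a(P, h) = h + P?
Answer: 432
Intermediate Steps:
a(P, h) = P + h
J(L) = (-5 + L)*(2 + L) (J(L) = ((L + 1) + 1)*(L - 5) = ((1 + L) + 1)*(-5 + L) = (2 + L)*(-5 + L) = (-5 + L)*(2 + L))
(9*(J(4) - 2))*(-6) = (9*((-10 + 4² - 3*4) - 2))*(-6) = (9*((-10 + 16 - 12) - 2))*(-6) = (9*(-6 - 2))*(-6) = (9*(-8))*(-6) = -72*(-6) = 432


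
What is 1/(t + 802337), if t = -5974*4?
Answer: 1/778441 ≈ 1.2846e-6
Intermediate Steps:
t = -23896
1/(t + 802337) = 1/(-23896 + 802337) = 1/778441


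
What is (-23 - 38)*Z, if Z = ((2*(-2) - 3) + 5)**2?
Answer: -244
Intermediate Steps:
Z = 4 (Z = ((-4 - 3) + 5)**2 = (-7 + 5)**2 = (-2)**2 = 4)
(-23 - 38)*Z = (-23 - 38)*4 = -61*4 = -244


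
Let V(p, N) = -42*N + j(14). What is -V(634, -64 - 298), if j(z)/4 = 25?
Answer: -15304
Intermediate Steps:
j(z) = 100 (j(z) = 4*25 = 100)
V(p, N) = 100 - 42*N (V(p, N) = -42*N + 100 = 100 - 42*N)
-V(634, -64 - 298) = -(100 - 42*(-64 - 298)) = -(100 - 42*(-362)) = -(100 + 15204) = -1*15304 = -15304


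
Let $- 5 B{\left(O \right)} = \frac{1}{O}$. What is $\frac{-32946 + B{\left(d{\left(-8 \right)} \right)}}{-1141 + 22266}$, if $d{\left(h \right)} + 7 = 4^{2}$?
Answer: $- \frac{1482571}{950625} \approx -1.5596$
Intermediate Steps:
$d{\left(h \right)} = 9$ ($d{\left(h \right)} = -7 + 4^{2} = -7 + 16 = 9$)
$B{\left(O \right)} = - \frac{1}{5 O}$
$\frac{-32946 + B{\left(d{\left(-8 \right)} \right)}}{-1141 + 22266} = \frac{-32946 - \frac{1}{5 \cdot 9}}{-1141 + 22266} = \frac{-32946 - \frac{1}{45}}{21125} = \left(-32946 - \frac{1}{45}\right) \frac{1}{21125} = \left(- \frac{1482571}{45}\right) \frac{1}{21125} = - \frac{1482571}{950625}$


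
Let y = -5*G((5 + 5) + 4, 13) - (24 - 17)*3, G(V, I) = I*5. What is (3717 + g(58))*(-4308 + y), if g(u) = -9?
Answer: -17257032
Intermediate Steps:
G(V, I) = 5*I
y = -346 (y = -25*13 - (24 - 17)*3 = -5*65 - 7*3 = -325 - 1*21 = -325 - 21 = -346)
(3717 + g(58))*(-4308 + y) = (3717 - 9)*(-4308 - 346) = 3708*(-4654) = -17257032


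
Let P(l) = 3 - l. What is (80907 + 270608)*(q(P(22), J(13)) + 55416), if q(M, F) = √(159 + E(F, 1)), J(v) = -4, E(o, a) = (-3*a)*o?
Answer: 19479555240 + 1054545*√19 ≈ 1.9484e+10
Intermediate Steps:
E(o, a) = -3*a*o
q(M, F) = √(159 - 3*F) (q(M, F) = √(159 - 3*1*F) = √(159 - 3*F))
(80907 + 270608)*(q(P(22), J(13)) + 55416) = (80907 + 270608)*(√(159 - 3*(-4)) + 55416) = 351515*(√(159 + 12) + 55416) = 351515*(√171 + 55416) = 351515*(3*√19 + 55416) = 351515*(55416 + 3*√19) = 19479555240 + 1054545*√19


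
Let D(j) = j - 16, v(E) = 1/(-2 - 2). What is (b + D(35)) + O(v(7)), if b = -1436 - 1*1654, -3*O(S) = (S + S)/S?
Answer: -9215/3 ≈ -3071.7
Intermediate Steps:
v(E) = -¼ (v(E) = 1/(-4) = -¼)
D(j) = -16 + j
O(S) = -⅔ (O(S) = -(S + S)/(3*S) = -2*S/(3*S) = -⅓*2 = -⅔)
b = -3090 (b = -1436 - 1654 = -3090)
(b + D(35)) + O(v(7)) = (-3090 + (-16 + 35)) - ⅔ = (-3090 + 19) - ⅔ = -3071 - ⅔ = -9215/3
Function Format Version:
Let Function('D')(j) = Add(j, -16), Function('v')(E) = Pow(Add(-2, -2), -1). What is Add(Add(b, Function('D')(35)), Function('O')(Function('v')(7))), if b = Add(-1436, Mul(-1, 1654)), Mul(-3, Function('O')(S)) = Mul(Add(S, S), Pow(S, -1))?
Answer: Rational(-9215, 3) ≈ -3071.7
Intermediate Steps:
Function('v')(E) = Rational(-1, 4) (Function('v')(E) = Pow(-4, -1) = Rational(-1, 4))
Function('D')(j) = Add(-16, j)
Function('O')(S) = Rational(-2, 3) (Function('O')(S) = Mul(Rational(-1, 3), Mul(Add(S, S), Pow(S, -1))) = Mul(Rational(-1, 3), Mul(Mul(2, S), Pow(S, -1))) = Mul(Rational(-1, 3), 2) = Rational(-2, 3))
b = -3090 (b = Add(-1436, -1654) = -3090)
Add(Add(b, Function('D')(35)), Function('O')(Function('v')(7))) = Add(Add(-3090, Add(-16, 35)), Rational(-2, 3)) = Add(Add(-3090, 19), Rational(-2, 3)) = Add(-3071, Rational(-2, 3)) = Rational(-9215, 3)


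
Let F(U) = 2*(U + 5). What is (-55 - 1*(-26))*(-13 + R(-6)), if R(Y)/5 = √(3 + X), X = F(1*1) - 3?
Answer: 377 - 290*√3 ≈ -125.29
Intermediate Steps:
F(U) = 10 + 2*U (F(U) = 2*(5 + U) = 10 + 2*U)
X = 9 (X = (10 + 2*(1*1)) - 3 = (10 + 2*1) - 3 = (10 + 2) - 3 = 12 - 3 = 9)
R(Y) = 10*√3 (R(Y) = 5*√(3 + 9) = 5*√12 = 5*(2*√3) = 10*√3)
(-55 - 1*(-26))*(-13 + R(-6)) = (-55 - 1*(-26))*(-13 + 10*√3) = (-55 + 26)*(-13 + 10*√3) = -29*(-13 + 10*√3) = 377 - 290*√3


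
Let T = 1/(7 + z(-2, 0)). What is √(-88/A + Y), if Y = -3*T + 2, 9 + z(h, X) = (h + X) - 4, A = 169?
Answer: √5014/52 ≈ 1.3617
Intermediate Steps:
z(h, X) = -13 + X + h (z(h, X) = -9 + ((h + X) - 4) = -9 + ((X + h) - 4) = -9 + (-4 + X + h) = -13 + X + h)
T = -⅛ (T = 1/(7 + (-13 + 0 - 2)) = 1/(7 - 15) = 1/(-8) = -⅛ ≈ -0.12500)
Y = 19/8 (Y = -3*(-⅛) + 2 = 3/8 + 2 = 19/8 ≈ 2.3750)
√(-88/A + Y) = √(-88/169 + 19/8) = √(2507/1352) = √5014/52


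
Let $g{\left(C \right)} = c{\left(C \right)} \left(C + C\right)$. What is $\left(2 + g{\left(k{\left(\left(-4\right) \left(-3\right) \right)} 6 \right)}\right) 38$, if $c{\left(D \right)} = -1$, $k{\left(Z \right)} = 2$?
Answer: $-836$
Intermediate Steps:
$g{\left(C \right)} = - 2 C$ ($g{\left(C \right)} = - (C + C) = - 2 C$)
$\left(2 + g{\left(k{\left(\left(-4\right) \left(-3\right) \right)} 6 \right)}\right) 38 = \left(2 - 2 \cdot 2 \cdot 6\right) 38 = \left(2 - 24\right) 38 = \left(-22\right) 38 = -836$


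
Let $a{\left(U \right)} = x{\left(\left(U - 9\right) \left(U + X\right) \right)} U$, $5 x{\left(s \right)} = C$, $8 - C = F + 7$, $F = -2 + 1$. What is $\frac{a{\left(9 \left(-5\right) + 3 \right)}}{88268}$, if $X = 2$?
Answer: $- \frac{21}{110335} \approx -0.00019033$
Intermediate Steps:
$F = -1$
$C = 2$ ($C = 8 - \left(-1 + 7\right) = 8 - 6 = 2$)
$x{\left(s \right)} = \frac{2}{5}$ ($x{\left(s \right)} = \frac{1}{5} \cdot 2 = \frac{2}{5}$)
$a{\left(U \right)} = \frac{2 U}{5}$
$\frac{a{\left(9 \left(-5\right) + 3 \right)}}{88268} = \frac{\frac{2}{5} \left(9 \left(-5\right) + 3\right)}{88268} = \frac{2 \left(-45 + 3\right)}{5} \cdot \frac{1}{88268} = \frac{2}{5} \left(-42\right) \frac{1}{88268} = \left(- \frac{84}{5}\right) \frac{1}{88268} = - \frac{21}{110335}$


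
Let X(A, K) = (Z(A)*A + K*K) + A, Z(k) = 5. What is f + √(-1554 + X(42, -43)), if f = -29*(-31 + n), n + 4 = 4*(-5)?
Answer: 1595 + √547 ≈ 1618.4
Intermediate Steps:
n = -24 (n = -4 + 4*(-5) = -4 - 20 = -24)
f = 1595 (f = -29*(-31 - 24) = -29*(-55) = 1595)
X(A, K) = K² + 6*A (X(A, K) = (5*A + K*K) + A = (5*A + K²) + A = (K² + 5*A) + A = K² + 6*A)
f + √(-1554 + X(42, -43)) = 1595 + √(-1554 + ((-43)² + 6*42)) = 1595 + √(-1554 + (1849 + 252)) = 1595 + √(-1554 + 2101) = 1595 + √547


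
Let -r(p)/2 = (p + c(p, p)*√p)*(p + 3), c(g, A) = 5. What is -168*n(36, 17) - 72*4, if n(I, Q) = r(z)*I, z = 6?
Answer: 652896 + 544320*√6 ≈ 1.9862e+6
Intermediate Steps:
r(p) = -2*(3 + p)*(p + 5*√p) (r(p) = -2*(p + 5*√p)*(p + 3) = -2*(p + 5*√p)*(3 + p) = -2*(3 + p)*(p + 5*√p))
n(I, Q) = I*(-108 - 90*√6) (n(I, Q) = (-30*√6 - 60*√6 - 6*6 - 2*6²)*I = (-30*√6 - 60*√6 - 36 - 2*36)*I = (-30*√6 - 60*√6 - 36 - 72)*I = (-108 - 90*√6)*I = I*(-108 - 90*√6))
-168*n(36, 17) - 72*4 = -(-3024)*36*(6 + 5*√6) - 72*4 = -168*(-3888 - 3240*√6) - 288 = (653184 + 544320*√6) - 288 = 652896 + 544320*√6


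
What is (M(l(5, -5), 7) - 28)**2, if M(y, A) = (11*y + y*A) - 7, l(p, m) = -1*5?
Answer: 15625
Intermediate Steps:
l(p, m) = -5
M(y, A) = -7 + 11*y + A*y (M(y, A) = (11*y + A*y) - 7 = -7 + 11*y + A*y)
(M(l(5, -5), 7) - 28)**2 = ((-7 + 11*(-5) + 7*(-5)) - 28)**2 = ((-7 - 55 - 35) - 28)**2 = (-97 - 28)**2 = (-125)**2 = 15625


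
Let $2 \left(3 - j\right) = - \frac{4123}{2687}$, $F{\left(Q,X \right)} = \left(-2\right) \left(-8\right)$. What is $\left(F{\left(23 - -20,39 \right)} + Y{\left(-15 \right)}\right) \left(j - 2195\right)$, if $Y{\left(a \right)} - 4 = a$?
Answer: $- \frac{58878425}{5374} \approx -10956.0$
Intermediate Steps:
$Y{\left(a \right)} = 4 + a$
$F{\left(Q,X \right)} = 16$
$j = \frac{20245}{5374}$ ($j = 3 - \frac{\left(-4123\right) \frac{1}{2687}}{2} = 3 - - \frac{4123}{5374} = 3 + \frac{4123}{5374} = \frac{20245}{5374} \approx 3.7672$)
$\left(F{\left(23 - -20,39 \right)} + Y{\left(-15 \right)}\right) \left(j - 2195\right) = \left(16 + \left(4 - 15\right)\right) \left(\frac{20245}{5374} - 2195\right) = \left(16 - 11\right) \left(- \frac{11775685}{5374}\right) = 5 \left(- \frac{11775685}{5374}\right) = - \frac{58878425}{5374}$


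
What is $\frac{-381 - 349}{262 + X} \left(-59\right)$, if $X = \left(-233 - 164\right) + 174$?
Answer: $\frac{43070}{39} \approx 1104.4$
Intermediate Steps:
$X = -223$ ($X = -397 + 174 = -223$)
$\frac{-381 - 349}{262 + X} \left(-59\right) = \frac{-381 - 349}{262 - 223} \left(-59\right) = - \frac{730}{39} \left(-59\right) = \left(-730\right) \frac{1}{39} \left(-59\right) = \left(- \frac{730}{39}\right) \left(-59\right) = \frac{43070}{39}$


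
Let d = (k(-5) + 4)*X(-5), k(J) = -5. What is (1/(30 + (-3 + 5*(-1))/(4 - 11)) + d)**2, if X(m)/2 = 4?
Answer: 3017169/47524 ≈ 63.487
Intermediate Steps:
X(m) = 8 (X(m) = 2*4 = 8)
d = -8 (d = (-5 + 4)*8 = -1*8 = -8)
(1/(30 + (-3 + 5*(-1))/(4 - 11)) + d)**2 = (1/(30 + (-3 + 5*(-1))/(4 - 11)) - 8)**2 = (1/(30 + (-3 - 5)/(-7)) - 8)**2 = (1/(30 - 8*(-1/7)) - 8)**2 = (1/(30 + 8/7) - 8)**2 = (1/(218/7) - 8)**2 = (7/218 - 8)**2 = (-1737/218)**2 = 3017169/47524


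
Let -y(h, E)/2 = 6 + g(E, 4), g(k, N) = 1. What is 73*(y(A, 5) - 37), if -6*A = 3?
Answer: -3723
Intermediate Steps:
A = -½ (A = -⅙*3 = -½ ≈ -0.50000)
y(h, E) = -14 (y(h, E) = -2*(6 + 1) = -2*7 = -14)
73*(y(A, 5) - 37) = 73*(-14 - 37) = 73*(-51) = -3723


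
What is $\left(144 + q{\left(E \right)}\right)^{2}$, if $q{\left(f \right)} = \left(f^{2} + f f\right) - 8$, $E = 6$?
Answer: $43264$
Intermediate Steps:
$q{\left(f \right)} = -8 + 2 f^{2}$ ($q{\left(f \right)} = \left(f^{2} + f^{2}\right) - 8 = 2 f^{2} - 8 = -8 + 2 f^{2}$)
$\left(144 + q{\left(E \right)}\right)^{2} = \left(144 - \left(8 - 2 \cdot 6^{2}\right)\right)^{2} = \left(144 + \left(-8 + 2 \cdot 36\right)\right)^{2} = \left(144 + \left(-8 + 72\right)\right)^{2} = \left(144 + 64\right)^{2} = 208^{2} = 43264$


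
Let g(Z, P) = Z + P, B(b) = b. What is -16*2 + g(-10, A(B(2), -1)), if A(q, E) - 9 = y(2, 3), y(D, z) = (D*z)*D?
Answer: -21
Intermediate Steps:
y(D, z) = z*D**2
A(q, E) = 21 (A(q, E) = 9 + 3*2**2 = 9 + 3*4 = 9 + 12 = 21)
g(Z, P) = P + Z
-16*2 + g(-10, A(B(2), -1)) = -16*2 + (21 - 10) = -32 + 11 = -21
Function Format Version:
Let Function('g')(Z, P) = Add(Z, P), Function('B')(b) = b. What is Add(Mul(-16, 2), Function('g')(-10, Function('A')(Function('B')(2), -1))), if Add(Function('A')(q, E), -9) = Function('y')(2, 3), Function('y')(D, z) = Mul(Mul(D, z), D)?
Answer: -21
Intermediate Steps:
Function('y')(D, z) = Mul(z, Pow(D, 2))
Function('A')(q, E) = 21 (Function('A')(q, E) = Add(9, Mul(3, Pow(2, 2))) = Add(9, Mul(3, 4)) = Add(9, 12) = 21)
Function('g')(Z, P) = Add(P, Z)
Add(Mul(-16, 2), Function('g')(-10, Function('A')(Function('B')(2), -1))) = Add(Mul(-16, 2), Add(21, -10)) = Add(-32, 11) = -21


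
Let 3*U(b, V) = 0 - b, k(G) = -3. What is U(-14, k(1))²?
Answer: 196/9 ≈ 21.778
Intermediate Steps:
U(b, V) = -b/3 (U(b, V) = (0 - b)/3 = (-b)/3 = -b/3)
U(-14, k(1))² = (-⅓*(-14))² = (14/3)² = 196/9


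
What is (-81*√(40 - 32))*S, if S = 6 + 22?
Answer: -4536*√2 ≈ -6414.9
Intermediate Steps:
S = 28
(-81*√(40 - 32))*S = -81*√(40 - 32)*28 = -162*√2*28 = -4536*√2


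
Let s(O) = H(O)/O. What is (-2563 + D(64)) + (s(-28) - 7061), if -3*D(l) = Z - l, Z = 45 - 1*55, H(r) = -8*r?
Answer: -28822/3 ≈ -9607.3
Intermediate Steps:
s(O) = -8 (s(O) = (-8*O)/O = -8)
Z = -10 (Z = 45 - 55 = -10)
D(l) = 10/3 + l/3 (D(l) = -(-10 - l)/3 = 10/3 + l/3)
(-2563 + D(64)) + (s(-28) - 7061) = (-2563 + (10/3 + (⅓)*64)) + (-8 - 7061) = (-2563 + (10/3 + 64/3)) - 7069 = (-2563 + 74/3) - 7069 = -7615/3 - 7069 = -28822/3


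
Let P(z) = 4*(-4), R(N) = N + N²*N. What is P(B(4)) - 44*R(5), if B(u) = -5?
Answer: -5736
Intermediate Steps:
R(N) = N + N³
P(z) = -16
P(B(4)) - 44*R(5) = -16 - 44*(5 + 5³) = -16 - 44*(5 + 125) = -16 - 44*130 = -16 - 5720 = -5736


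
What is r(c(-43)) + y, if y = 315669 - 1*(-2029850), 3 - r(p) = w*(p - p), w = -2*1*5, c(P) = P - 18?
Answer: 2345522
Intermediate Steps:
c(P) = -18 + P
w = -10 (w = -2*5 = -10)
r(p) = 3 (r(p) = 3 - (-10)*(p - p) = 3 - (-10)*0 = 3 - 1*0 = 3 + 0 = 3)
y = 2345519 (y = 315669 + 2029850 = 2345519)
r(c(-43)) + y = 3 + 2345519 = 2345522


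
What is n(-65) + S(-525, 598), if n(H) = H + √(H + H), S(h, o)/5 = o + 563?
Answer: 5740 + I*√130 ≈ 5740.0 + 11.402*I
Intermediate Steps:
S(h, o) = 2815 + 5*o (S(h, o) = 5*(o + 563) = 5*(563 + o) = 2815 + 5*o)
n(H) = H + √2*√H (n(H) = H + √(2*H) = H + √2*√H)
n(-65) + S(-525, 598) = (-65 + √2*√(-65)) + (2815 + 5*598) = (-65 + √2*(I*√65)) + (2815 + 2990) = (-65 + I*√130) + 5805 = 5740 + I*√130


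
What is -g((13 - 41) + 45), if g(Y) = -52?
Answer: 52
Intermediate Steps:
-g((13 - 41) + 45) = -1*(-52) = 52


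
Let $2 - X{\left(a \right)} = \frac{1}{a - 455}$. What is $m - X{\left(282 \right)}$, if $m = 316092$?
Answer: $\frac{54683569}{173} \approx 3.1609 \cdot 10^{5}$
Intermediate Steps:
$X{\left(a \right)} = 2 - \frac{1}{-455 + a}$ ($X{\left(a \right)} = 2 - \frac{1}{a - 455} = 2 - \frac{1}{-455 + a}$)
$m - X{\left(282 \right)} = 316092 - \frac{-911 + 2 \cdot 282}{-455 + 282} = 316092 - \frac{-911 + 564}{-173} = 316092 - \left(- \frac{1}{173}\right) \left(-347\right) = 316092 - \frac{347}{173} = \frac{54683569}{173}$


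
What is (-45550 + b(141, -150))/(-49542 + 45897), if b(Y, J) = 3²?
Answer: 45541/3645 ≈ 12.494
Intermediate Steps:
b(Y, J) = 9
(-45550 + b(141, -150))/(-49542 + 45897) = (-45550 + 9)/(-49542 + 45897) = -45541/(-3645) = -45541*(-1/3645) = 45541/3645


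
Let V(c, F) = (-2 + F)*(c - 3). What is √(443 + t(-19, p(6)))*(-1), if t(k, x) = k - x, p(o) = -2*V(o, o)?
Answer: -8*√7 ≈ -21.166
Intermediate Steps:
V(c, F) = (-3 + c)*(-2 + F) (V(c, F) = (-2 + F)*(-3 + c) = (-3 + c)*(-2 + F))
p(o) = -12 - 2*o² + 10*o (p(o) = -2*(6 - 3*o - 2*o + o*o) = -2*(6 - 3*o - 2*o + o²) = -2*(6 + o² - 5*o) = -12 - 2*o² + 10*o)
√(443 + t(-19, p(6)))*(-1) = √(443 + (-19 - (-12 - 2*6² + 10*6)))*(-1) = √(443 + (-19 - (-12 - 2*36 + 60)))*(-1) = √(443 + (-19 - (-12 - 72 + 60)))*(-1) = √(443 + (-19 - 1*(-24)))*(-1) = √(443 + (-19 + 24))*(-1) = √(443 + 5)*(-1) = √448*(-1) = (8*√7)*(-1) = -8*√7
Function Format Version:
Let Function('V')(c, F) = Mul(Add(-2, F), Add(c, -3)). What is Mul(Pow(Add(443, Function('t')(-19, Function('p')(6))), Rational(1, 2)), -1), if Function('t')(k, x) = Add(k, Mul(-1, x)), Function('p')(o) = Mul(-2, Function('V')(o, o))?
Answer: Mul(-8, Pow(7, Rational(1, 2))) ≈ -21.166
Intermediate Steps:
Function('V')(c, F) = Mul(Add(-3, c), Add(-2, F)) (Function('V')(c, F) = Mul(Add(-2, F), Add(-3, c)) = Mul(Add(-3, c), Add(-2, F)))
Function('p')(o) = Add(-12, Mul(-2, Pow(o, 2)), Mul(10, o)) (Function('p')(o) = Mul(-2, Add(6, Mul(-3, o), Mul(-2, o), Mul(o, o))) = Mul(-2, Add(6, Mul(-3, o), Mul(-2, o), Pow(o, 2))) = Mul(-2, Add(6, Pow(o, 2), Mul(-5, o))) = Add(-12, Mul(-2, Pow(o, 2)), Mul(10, o)))
Mul(Pow(Add(443, Function('t')(-19, Function('p')(6))), Rational(1, 2)), -1) = Mul(Pow(Add(443, Add(-19, Mul(-1, Add(-12, Mul(-2, Pow(6, 2)), Mul(10, 6))))), Rational(1, 2)), -1) = Mul(Pow(Add(443, Add(-19, Mul(-1, Add(-12, Mul(-2, 36), 60)))), Rational(1, 2)), -1) = Mul(Pow(Add(443, Add(-19, Mul(-1, Add(-12, -72, 60)))), Rational(1, 2)), -1) = Mul(Pow(Add(443, Add(-19, Mul(-1, -24))), Rational(1, 2)), -1) = Mul(Pow(Add(443, Add(-19, 24)), Rational(1, 2)), -1) = Mul(Pow(Add(443, 5), Rational(1, 2)), -1) = Mul(Pow(448, Rational(1, 2)), -1) = Mul(Mul(8, Pow(7, Rational(1, 2))), -1) = Mul(-8, Pow(7, Rational(1, 2)))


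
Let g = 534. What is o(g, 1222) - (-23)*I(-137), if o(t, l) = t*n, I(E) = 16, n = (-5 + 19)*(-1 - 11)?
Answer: -89344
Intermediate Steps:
n = -168 (n = 14*(-12) = -168)
o(t, l) = -168*t (o(t, l) = t*(-168) = -168*t)
o(g, 1222) - (-23)*I(-137) = -168*534 - (-23)*16 = -89712 - 1*(-368) = -89712 + 368 = -89344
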